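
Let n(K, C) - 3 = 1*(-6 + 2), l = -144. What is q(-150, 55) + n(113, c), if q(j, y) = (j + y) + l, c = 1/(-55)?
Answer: -240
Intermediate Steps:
c = -1/55 ≈ -0.018182
n(K, C) = -1 (n(K, C) = 3 + 1*(-6 + 2) = 3 + 1*(-4) = 3 - 4 = -1)
q(j, y) = -144 + j + y (q(j, y) = (j + y) - 144 = -144 + j + y)
q(-150, 55) + n(113, c) = (-144 - 150 + 55) - 1 = -239 - 1 = -240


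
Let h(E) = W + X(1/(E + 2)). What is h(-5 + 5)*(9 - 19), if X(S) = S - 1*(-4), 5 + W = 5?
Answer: -45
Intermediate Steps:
W = 0 (W = -5 + 5 = 0)
X(S) = 4 + S (X(S) = S + 4 = 4 + S)
h(E) = 4 + 1/(2 + E) (h(E) = 0 + (4 + 1/(E + 2)) = 0 + (4 + 1/(2 + E)) = 4 + 1/(2 + E))
h(-5 + 5)*(9 - 19) = ((9 + 4*(-5 + 5))/(2 + (-5 + 5)))*(9 - 19) = ((9 + 4*0)/(2 + 0))*(-10) = ((9 + 0)/2)*(-10) = ((½)*9)*(-10) = (9/2)*(-10) = -45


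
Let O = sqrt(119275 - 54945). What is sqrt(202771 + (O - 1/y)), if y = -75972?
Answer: sqrt(292585615418109 + 1442936196*sqrt(64330))/37986 ≈ 450.58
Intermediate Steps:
O = sqrt(64330) ≈ 253.63
sqrt(202771 + (O - 1/y)) = sqrt(202771 + (sqrt(64330) - 1/(-75972))) = sqrt(202771 + (sqrt(64330) - 1*(-1/75972))) = sqrt(202771 + (sqrt(64330) + 1/75972)) = sqrt(202771 + (1/75972 + sqrt(64330))) = sqrt(15404918413/75972 + sqrt(64330))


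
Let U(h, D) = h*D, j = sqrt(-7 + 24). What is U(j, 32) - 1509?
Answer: -1509 + 32*sqrt(17) ≈ -1377.1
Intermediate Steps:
j = sqrt(17) ≈ 4.1231
U(h, D) = D*h
U(j, 32) - 1509 = 32*sqrt(17) - 1509 = -1509 + 32*sqrt(17)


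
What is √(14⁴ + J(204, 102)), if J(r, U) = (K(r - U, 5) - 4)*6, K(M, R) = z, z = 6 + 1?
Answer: √38434 ≈ 196.05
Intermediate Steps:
z = 7
K(M, R) = 7
J(r, U) = 18 (J(r, U) = (7 - 4)*6 = 3*6 = 18)
√(14⁴ + J(204, 102)) = √(14⁴ + 18) = √(38416 + 18) = √38434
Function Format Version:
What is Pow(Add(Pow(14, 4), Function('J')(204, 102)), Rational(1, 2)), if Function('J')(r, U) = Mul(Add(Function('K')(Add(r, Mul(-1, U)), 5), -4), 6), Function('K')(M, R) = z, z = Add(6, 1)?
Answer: Pow(38434, Rational(1, 2)) ≈ 196.05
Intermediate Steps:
z = 7
Function('K')(M, R) = 7
Function('J')(r, U) = 18 (Function('J')(r, U) = Mul(Add(7, -4), 6) = Mul(3, 6) = 18)
Pow(Add(Pow(14, 4), Function('J')(204, 102)), Rational(1, 2)) = Pow(Add(Pow(14, 4), 18), Rational(1, 2)) = Pow(Add(38416, 18), Rational(1, 2)) = Pow(38434, Rational(1, 2))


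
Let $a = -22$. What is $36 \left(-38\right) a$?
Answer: $30096$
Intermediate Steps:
$36 \left(-38\right) a = 36 \left(-38\right) \left(-22\right) = \left(-1368\right) \left(-22\right) = 30096$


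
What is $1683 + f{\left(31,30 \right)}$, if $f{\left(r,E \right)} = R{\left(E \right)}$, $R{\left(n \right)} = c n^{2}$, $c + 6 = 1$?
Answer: $-2817$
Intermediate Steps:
$c = -5$ ($c = -6 + 1 = -5$)
$R{\left(n \right)} = - 5 n^{2}$
$f{\left(r,E \right)} = - 5 E^{2}$
$1683 + f{\left(31,30 \right)} = 1683 - 5 \cdot 30^{2} = 1683 - 4500 = -2817$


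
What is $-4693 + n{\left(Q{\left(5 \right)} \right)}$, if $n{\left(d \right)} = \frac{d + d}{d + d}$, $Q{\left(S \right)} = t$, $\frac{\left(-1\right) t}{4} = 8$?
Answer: $-4692$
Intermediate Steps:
$t = -32$ ($t = \left(-4\right) 8 = -32$)
$Q{\left(S \right)} = -32$
$n{\left(d \right)} = 1$ ($n{\left(d \right)} = \frac{2 d}{2 d} = 2 d \frac{1}{2 d} = 1$)
$-4693 + n{\left(Q{\left(5 \right)} \right)} = -4693 + 1 = -4692$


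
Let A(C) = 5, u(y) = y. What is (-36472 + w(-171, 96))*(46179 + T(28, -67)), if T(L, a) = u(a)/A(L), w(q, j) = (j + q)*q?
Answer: -5458389716/5 ≈ -1.0917e+9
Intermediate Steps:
w(q, j) = q*(j + q)
T(L, a) = a/5
(-36472 + w(-171, 96))*(46179 + T(28, -67)) = (-36472 - 171*(96 - 171))*(46179 + (1/5)*(-67)) = (-36472 - 171*(-75))*(46179 - 67/5) = (-36472 + 12825)*(230828/5) = -23647*230828/5 = -5458389716/5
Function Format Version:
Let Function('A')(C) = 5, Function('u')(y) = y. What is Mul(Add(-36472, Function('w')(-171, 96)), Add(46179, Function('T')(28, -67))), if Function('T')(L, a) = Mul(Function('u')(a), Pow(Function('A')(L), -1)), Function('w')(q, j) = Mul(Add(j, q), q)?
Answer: Rational(-5458389716, 5) ≈ -1.0917e+9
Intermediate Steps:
Function('w')(q, j) = Mul(q, Add(j, q))
Function('T')(L, a) = Mul(Rational(1, 5), a) (Function('T')(L, a) = Mul(a, Pow(5, -1)) = Mul(a, Rational(1, 5)) = Mul(Rational(1, 5), a))
Mul(Add(-36472, Function('w')(-171, 96)), Add(46179, Function('T')(28, -67))) = Mul(Add(-36472, Mul(-171, Add(96, -171))), Add(46179, Mul(Rational(1, 5), -67))) = Mul(Add(-36472, Mul(-171, -75)), Add(46179, Rational(-67, 5))) = Mul(Add(-36472, 12825), Rational(230828, 5)) = Mul(-23647, Rational(230828, 5)) = Rational(-5458389716, 5)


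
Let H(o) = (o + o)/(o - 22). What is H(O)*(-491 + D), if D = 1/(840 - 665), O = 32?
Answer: -2749568/875 ≈ -3142.4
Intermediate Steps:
H(o) = 2*o/(-22 + o) (H(o) = (2*o)/(-22 + o) = 2*o/(-22 + o))
D = 1/175 ≈ 0.0057143
H(O)*(-491 + D) = (2*32/(-22 + 32))*(-491 + 1/175) = (2*32/10)*(-85924/175) = (2*32*(⅒))*(-85924/175) = (32/5)*(-85924/175) = -2749568/875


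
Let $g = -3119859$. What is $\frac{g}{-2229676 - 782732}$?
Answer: $\frac{346651}{334712} \approx 1.0357$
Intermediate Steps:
$\frac{g}{-2229676 - 782732} = - \frac{3119859}{-2229676 - 782732} = - \frac{3119859}{-3012408} = \left(-3119859\right) \left(- \frac{1}{3012408}\right) = \frac{346651}{334712}$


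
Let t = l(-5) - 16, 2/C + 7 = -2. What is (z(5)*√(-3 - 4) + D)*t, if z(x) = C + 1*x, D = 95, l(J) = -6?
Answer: -2090 - 946*I*√7/9 ≈ -2090.0 - 278.1*I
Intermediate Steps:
C = -2/9 (C = 2/(-7 - 2) = 2/(-9) = 2*(-⅑) = -2/9 ≈ -0.22222)
z(x) = -2/9 + x (z(x) = -2/9 + 1*x = -2/9 + x)
t = -22 (t = -6 - 16 = -22)
(z(5)*√(-3 - 4) + D)*t = ((-2/9 + 5)*√(-3 - 4) + 95)*(-22) = (43*√(-7)/9 + 95)*(-22) = (43*(I*√7)/9 + 95)*(-22) = (43*I*√7/9 + 95)*(-22) = (95 + 43*I*√7/9)*(-22) = -2090 - 946*I*√7/9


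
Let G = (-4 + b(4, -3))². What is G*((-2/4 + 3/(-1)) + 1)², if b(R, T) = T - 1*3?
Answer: 625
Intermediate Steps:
b(R, T) = -3 + T (b(R, T) = T - 3 = -3 + T)
G = 100 (G = (-4 + (-3 - 3))² = (-4 - 6)² = (-10)² = 100)
G*((-2/4 + 3/(-1)) + 1)² = 100*((-2/4 + 3/(-1)) + 1)² = 100*((-2*¼ + 3*(-1)) + 1)² = 100*((-½ - 3) + 1)² = 100*(-7/2 + 1)² = 100*(-5/2)² = 100*(25/4) = 625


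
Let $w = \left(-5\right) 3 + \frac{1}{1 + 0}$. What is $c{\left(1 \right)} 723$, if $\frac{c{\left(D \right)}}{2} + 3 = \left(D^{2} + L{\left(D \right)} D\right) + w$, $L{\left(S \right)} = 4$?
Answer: $-17352$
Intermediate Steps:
$w = -14$ ($w = -15 + 1^{-1} = -15 + 1 = -14$)
$c{\left(D \right)} = -34 + 2 D^{2} + 8 D$ ($c{\left(D \right)} = -6 + 2 \left(\left(D^{2} + 4 D\right) - 14\right) = -6 + 2 \left(-14 + D^{2} + 4 D\right) = -6 + \left(-28 + 2 D^{2} + 8 D\right) = -34 + 2 D^{2} + 8 D$)
$c{\left(1 \right)} 723 = \left(-34 + 2 \cdot 1^{2} + 8 \cdot 1\right) 723 = \left(-34 + 2 \cdot 1 + 8\right) 723 = \left(-34 + 2 + 8\right) 723 = \left(-24\right) 723 = -17352$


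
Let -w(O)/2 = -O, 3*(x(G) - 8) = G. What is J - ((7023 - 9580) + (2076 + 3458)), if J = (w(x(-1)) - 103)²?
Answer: 42376/9 ≈ 4708.4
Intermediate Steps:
x(G) = 8 + G/3
w(O) = 2*O (w(O) = -(-2)*O = 2*O)
J = 69169/9 (J = (2*(8 + (⅓)*(-1)) - 103)² = (2*(8 - ⅓) - 103)² = (2*(23/3) - 103)² = (46/3 - 103)² = (-263/3)² = 69169/9 ≈ 7685.4)
J - ((7023 - 9580) + (2076 + 3458)) = 69169/9 - ((7023 - 9580) + (2076 + 3458)) = 69169/9 - (-2557 + 5534) = 69169/9 - 1*2977 = 69169/9 - 2977 = 42376/9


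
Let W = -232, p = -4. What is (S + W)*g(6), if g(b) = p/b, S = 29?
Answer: 406/3 ≈ 135.33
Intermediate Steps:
g(b) = -4/b
(S + W)*g(6) = (29 - 232)*(-4/6) = -(-812)/6 = -203*(-2/3) = 406/3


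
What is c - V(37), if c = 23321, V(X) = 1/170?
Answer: 3964569/170 ≈ 23321.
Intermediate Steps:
V(X) = 1/170
c - V(37) = 23321 - 1*1/170 = 23321 - 1/170 = 3964569/170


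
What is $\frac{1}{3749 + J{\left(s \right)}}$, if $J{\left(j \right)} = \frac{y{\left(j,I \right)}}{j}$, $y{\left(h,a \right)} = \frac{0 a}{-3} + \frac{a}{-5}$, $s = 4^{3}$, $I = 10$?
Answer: $\frac{32}{119967} \approx 0.00026674$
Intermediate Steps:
$s = 64$
$y{\left(h,a \right)} = - \frac{a}{5}$ ($y{\left(h,a \right)} = 0 \left(- \frac{1}{3}\right) + a \left(- \frac{1}{5}\right) = 0 - \frac{a}{5} = - \frac{a}{5}$)
$J{\left(j \right)} = - \frac{2}{j}$ ($J{\left(j \right)} = \frac{\left(- \frac{1}{5}\right) 10}{j} = - \frac{2}{j}$)
$\frac{1}{3749 + J{\left(s \right)}} = \frac{1}{3749 - \frac{2}{64}} = \frac{1}{3749 - \frac{1}{32}} = \frac{1}{\frac{119967}{32}} = \frac{32}{119967}$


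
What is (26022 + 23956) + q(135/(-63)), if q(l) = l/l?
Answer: 49979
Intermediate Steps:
q(l) = 1
(26022 + 23956) + q(135/(-63)) = (26022 + 23956) + 1 = 49978 + 1 = 49979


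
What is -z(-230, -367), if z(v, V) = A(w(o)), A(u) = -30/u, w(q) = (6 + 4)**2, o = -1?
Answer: 3/10 ≈ 0.30000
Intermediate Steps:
w(q) = 100 (w(q) = 10**2 = 100)
z(v, V) = -3/10 (z(v, V) = -30/100 = -30*1/100 = -3/10)
-z(-230, -367) = -1*(-3/10) = 3/10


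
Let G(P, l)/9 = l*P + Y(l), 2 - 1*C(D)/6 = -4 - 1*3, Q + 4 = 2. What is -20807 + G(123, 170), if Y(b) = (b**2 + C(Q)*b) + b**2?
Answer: 770203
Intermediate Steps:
Q = -2 (Q = -4 + 2 = -2)
C(D) = 54 (C(D) = 12 - 6*(-4 - 1*3) = 12 - 6*(-4 - 3) = 12 - 6*(-7) = 12 + 42 = 54)
Y(b) = 2*b**2 + 54*b (Y(b) = (b**2 + 54*b) + b**2 = 2*b**2 + 54*b)
G(P, l) = 9*P*l + 18*l*(27 + l) (G(P, l) = 9*(l*P + 2*l*(27 + l)) = 9*(P*l + 2*l*(27 + l)) = 9*P*l + 18*l*(27 + l))
-20807 + G(123, 170) = -20807 + 9*170*(54 + 123 + 2*170) = -20807 + 9*170*(54 + 123 + 340) = -20807 + 9*170*517 = -20807 + 791010 = 770203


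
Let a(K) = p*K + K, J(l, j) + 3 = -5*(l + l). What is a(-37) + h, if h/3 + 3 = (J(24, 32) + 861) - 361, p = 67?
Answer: -1754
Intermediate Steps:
J(l, j) = -3 - 10*l (J(l, j) = -3 - 5*(l + l) = -3 - 10*l)
a(K) = 68*K (a(K) = 67*K + K = 68*K)
h = 762 (h = -9 + 3*(((-3 - 10*24) + 861) - 361) = -9 + 3*(((-3 - 240) + 861) - 361) = -9 + 3*((-243 + 861) - 361) = -9 + 3*(618 - 361) = -9 + 3*257 = -9 + 771 = 762)
a(-37) + h = 68*(-37) + 762 = -2516 + 762 = -1754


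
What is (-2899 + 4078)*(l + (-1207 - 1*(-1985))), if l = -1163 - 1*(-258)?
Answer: -149733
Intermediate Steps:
l = -905 (l = -1163 + 258 = -905)
(-2899 + 4078)*(l + (-1207 - 1*(-1985))) = (-2899 + 4078)*(-905 + (-1207 - 1*(-1985))) = 1179*(-905 + (-1207 + 1985)) = 1179*(-905 + 778) = 1179*(-127) = -149733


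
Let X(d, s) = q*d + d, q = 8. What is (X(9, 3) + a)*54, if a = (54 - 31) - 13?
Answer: 4914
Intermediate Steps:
X(d, s) = 9*d (X(d, s) = 8*d + d = 9*d)
a = 10 (a = 23 - 13 = 10)
(X(9, 3) + a)*54 = (9*9 + 10)*54 = (81 + 10)*54 = 91*54 = 4914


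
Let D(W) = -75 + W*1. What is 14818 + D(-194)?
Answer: 14549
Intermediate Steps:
D(W) = -75 + W
14818 + D(-194) = 14818 + (-75 - 194) = 14818 - 269 = 14549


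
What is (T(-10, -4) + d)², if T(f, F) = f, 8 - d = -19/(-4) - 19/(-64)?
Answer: 203401/4096 ≈ 49.658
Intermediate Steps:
d = 189/64 (d = 8 - (-19/(-4) - 19/(-64)) = 8 - (-19*(-¼) - 19*(-1/64)) = 8 - (19/4 + 19/64) = 8 - 1*323/64 = 8 - 323/64 = 189/64 ≈ 2.9531)
(T(-10, -4) + d)² = (-10 + 189/64)² = (-451/64)² = 203401/4096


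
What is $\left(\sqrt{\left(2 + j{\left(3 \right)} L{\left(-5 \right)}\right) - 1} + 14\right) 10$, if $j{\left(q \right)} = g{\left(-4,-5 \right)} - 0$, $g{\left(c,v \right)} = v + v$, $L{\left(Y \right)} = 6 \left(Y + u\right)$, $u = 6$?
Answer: $140 + 10 i \sqrt{59} \approx 140.0 + 76.811 i$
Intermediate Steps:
$L{\left(Y \right)} = 36 + 6 Y$ ($L{\left(Y \right)} = 6 \left(Y + 6\right) = 6 \left(6 + Y\right) = 36 + 6 Y$)
$g{\left(c,v \right)} = 2 v$
$j{\left(q \right)} = -10$ ($j{\left(q \right)} = 2 \left(-5\right) - 0 = -10 + 0 = -10$)
$\left(\sqrt{\left(2 + j{\left(3 \right)} L{\left(-5 \right)}\right) - 1} + 14\right) 10 = \left(\sqrt{\left(2 - 10 \left(36 + 6 \left(-5\right)\right)\right) - 1} + 14\right) 10 = \left(\sqrt{\left(2 - 10 \left(36 - 30\right)\right) - 1} + 14\right) 10 = \left(\sqrt{\left(2 - 60\right) - 1} + 14\right) 10 = \left(\sqrt{-58 - 1} + 14\right) 10 = \left(\sqrt{-59} + 14\right) 10 = \left(i \sqrt{59} + 14\right) 10 = \left(14 + i \sqrt{59}\right) 10 = 140 + 10 i \sqrt{59}$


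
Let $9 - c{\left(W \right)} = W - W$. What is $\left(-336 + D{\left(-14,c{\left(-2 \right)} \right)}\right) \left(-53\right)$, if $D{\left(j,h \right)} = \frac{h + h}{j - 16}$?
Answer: $\frac{89199}{5} \approx 17840.0$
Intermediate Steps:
$c{\left(W \right)} = 9$ ($c{\left(W \right)} = 9 - \left(W - W\right) = 9 - 0 = 9 + 0 = 9$)
$D{\left(j,h \right)} = \frac{2 h}{-16 + j}$
$\left(-336 + D{\left(-14,c{\left(-2 \right)} \right)}\right) \left(-53\right) = \left(-336 + 2 \cdot 9 \frac{1}{-16 - 14}\right) \left(-53\right) = \left(-336 + 2 \cdot 9 \frac{1}{-30}\right) \left(-53\right) = \left(-336 + 2 \cdot 9 \left(- \frac{1}{30}\right)\right) \left(-53\right) = \left(-336 - \frac{3}{5}\right) \left(-53\right) = \left(- \frac{1683}{5}\right) \left(-53\right) = \frac{89199}{5}$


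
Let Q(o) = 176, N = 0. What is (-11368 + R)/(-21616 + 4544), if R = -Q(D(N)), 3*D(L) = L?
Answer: 1443/2134 ≈ 0.67620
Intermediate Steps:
D(L) = L/3
R = -176 (R = -1*176 = -176)
(-11368 + R)/(-21616 + 4544) = (-11368 - 176)/(-21616 + 4544) = -11544/(-17072) = -11544*(-1/17072) = 1443/2134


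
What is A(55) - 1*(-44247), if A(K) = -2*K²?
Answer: 38197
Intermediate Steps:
A(55) - 1*(-44247) = -2*55² - 1*(-44247) = -2*3025 + 44247 = -6050 + 44247 = 38197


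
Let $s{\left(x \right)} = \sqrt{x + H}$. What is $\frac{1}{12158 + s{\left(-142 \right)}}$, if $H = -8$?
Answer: $\frac{6079}{73908557} - \frac{5 i \sqrt{6}}{147817114} \approx 8.225 \cdot 10^{-5} - 8.2855 \cdot 10^{-8} i$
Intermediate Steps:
$s{\left(x \right)} = \sqrt{-8 + x}$ ($s{\left(x \right)} = \sqrt{x - 8} = \sqrt{-8 + x}$)
$\frac{1}{12158 + s{\left(-142 \right)}} = \frac{1}{12158 + \sqrt{-8 - 142}} = \frac{1}{12158 + \sqrt{-150}} = \frac{1}{12158 + 5 i \sqrt{6}}$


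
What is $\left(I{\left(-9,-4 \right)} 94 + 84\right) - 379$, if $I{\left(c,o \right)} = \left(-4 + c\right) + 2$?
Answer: $-1329$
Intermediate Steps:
$I{\left(c,o \right)} = -2 + c$
$\left(I{\left(-9,-4 \right)} 94 + 84\right) - 379 = \left(\left(-2 - 9\right) 94 + 84\right) - 379 = \left(\left(-11\right) 94 + 84\right) - 379 = \left(-1034 + 84\right) - 379 = -950 - 379 = -1329$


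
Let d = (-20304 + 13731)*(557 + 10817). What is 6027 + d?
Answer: -74755275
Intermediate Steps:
d = -74761302 (d = -6573*11374 = -74761302)
6027 + d = 6027 - 74761302 = -74755275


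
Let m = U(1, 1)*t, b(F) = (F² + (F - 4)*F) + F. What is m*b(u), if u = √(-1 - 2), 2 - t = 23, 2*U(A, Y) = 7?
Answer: 441 + 441*I*√3/2 ≈ 441.0 + 381.92*I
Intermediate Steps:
U(A, Y) = 7/2 (U(A, Y) = (½)*7 = 7/2)
t = -21 (t = 2 - 1*23 = 2 - 23 = -21)
u = I*√3 (u = √(-3) = I*√3 ≈ 1.732*I)
b(F) = F + F² + F*(-4 + F) (b(F) = (F² + (-4 + F)*F) + F = (F² + F*(-4 + F)) + F = F + F² + F*(-4 + F))
m = -147/2 (m = (7/2)*(-21) = -147/2 ≈ -73.500)
m*b(u) = -147*I*√3*(-3 + 2*(I*√3))/2 = -147*I*√3*(-3 + 2*I*√3)/2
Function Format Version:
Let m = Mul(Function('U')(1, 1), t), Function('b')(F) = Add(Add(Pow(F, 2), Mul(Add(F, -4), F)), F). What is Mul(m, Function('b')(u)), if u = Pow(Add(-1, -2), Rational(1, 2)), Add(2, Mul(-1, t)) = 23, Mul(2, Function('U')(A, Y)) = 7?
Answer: Add(441, Mul(Rational(441, 2), I, Pow(3, Rational(1, 2)))) ≈ Add(441.00, Mul(381.92, I))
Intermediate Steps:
Function('U')(A, Y) = Rational(7, 2) (Function('U')(A, Y) = Mul(Rational(1, 2), 7) = Rational(7, 2))
t = -21 (t = Add(2, Mul(-1, 23)) = Add(2, -23) = -21)
u = Mul(I, Pow(3, Rational(1, 2))) (u = Pow(-3, Rational(1, 2)) = Mul(I, Pow(3, Rational(1, 2))) ≈ Mul(1.7320, I))
Function('b')(F) = Add(F, Pow(F, 2), Mul(F, Add(-4, F))) (Function('b')(F) = Add(Add(Pow(F, 2), Mul(Add(-4, F), F)), F) = Add(Add(Pow(F, 2), Mul(F, Add(-4, F))), F) = Add(F, Pow(F, 2), Mul(F, Add(-4, F))))
m = Rational(-147, 2) (m = Mul(Rational(7, 2), -21) = Rational(-147, 2) ≈ -73.500)
Mul(m, Function('b')(u)) = Mul(Rational(-147, 2), Mul(Mul(I, Pow(3, Rational(1, 2))), Add(-3, Mul(2, Mul(I, Pow(3, Rational(1, 2))))))) = Mul(Rational(-147, 2), Mul(Mul(I, Pow(3, Rational(1, 2))), Add(-3, Mul(2, I, Pow(3, Rational(1, 2)))))) = Mul(Rational(-147, 2), Mul(I, Pow(3, Rational(1, 2)), Add(-3, Mul(2, I, Pow(3, Rational(1, 2)))))) = Mul(Rational(-147, 2), I, Pow(3, Rational(1, 2)), Add(-3, Mul(2, I, Pow(3, Rational(1, 2)))))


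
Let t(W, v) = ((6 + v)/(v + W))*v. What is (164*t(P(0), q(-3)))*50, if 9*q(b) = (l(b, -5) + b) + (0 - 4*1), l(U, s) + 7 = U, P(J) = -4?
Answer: 5157800/477 ≈ 10813.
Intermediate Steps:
l(U, s) = -7 + U
q(b) = -11/9 + 2*b/9 (q(b) = (((-7 + b) + b) + (0 - 4*1))/9 = ((-7 + 2*b) + (0 - 4))/9 = ((-7 + 2*b) - 4)/9 = (-11 + 2*b)/9 = -11/9 + 2*b/9)
t(W, v) = v*(6 + v)/(W + v) (t(W, v) = ((6 + v)/(W + v))*v = v*(6 + v)/(W + v))
(164*t(P(0), q(-3)))*50 = (164*((-11/9 + (2/9)*(-3))*(6 + (-11/9 + (2/9)*(-3)))/(-4 + (-11/9 + (2/9)*(-3)))))*50 = (164*((-11/9 - ⅔)*(6 + (-11/9 - ⅔))/(-4 + (-11/9 - ⅔))))*50 = (164*(-17*(6 - 17/9)/(9*(-4 - 17/9))))*50 = (164*(-17/9*37/9/(-53/9)))*50 = (164*(-17/9*(-9/53)*37/9))*50 = (164*(629/477))*50 = (103156/477)*50 = 5157800/477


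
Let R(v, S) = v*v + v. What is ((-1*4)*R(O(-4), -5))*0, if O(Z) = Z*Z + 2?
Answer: 0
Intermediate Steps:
O(Z) = 2 + Z² (O(Z) = Z² + 2 = 2 + Z²)
R(v, S) = v + v² (R(v, S) = v² + v = v + v²)
((-1*4)*R(O(-4), -5))*0 = ((-1*4)*((2 + (-4)²)*(1 + (2 + (-4)²))))*0 = -4*(2 + 16)*(1 + (2 + 16))*0 = -72*(1 + 18)*0 = -72*19*0 = -4*342*0 = -1368*0 = 0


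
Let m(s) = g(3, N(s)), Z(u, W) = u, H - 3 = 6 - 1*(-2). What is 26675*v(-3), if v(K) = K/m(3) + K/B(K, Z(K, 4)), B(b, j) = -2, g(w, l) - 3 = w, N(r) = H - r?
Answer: 26675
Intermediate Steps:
H = 11 (H = 3 + (6 - 1*(-2)) = 3 + (6 + 2) = 3 + 8 = 11)
N(r) = 11 - r
g(w, l) = 3 + w
m(s) = 6 (m(s) = 3 + 3 = 6)
v(K) = -K/3 (v(K) = K/6 + K/(-2) = K*(⅙) + K*(-½) = K/6 - K/2 = -K/3)
26675*v(-3) = 26675*(-⅓*(-3)) = 26675*1 = 26675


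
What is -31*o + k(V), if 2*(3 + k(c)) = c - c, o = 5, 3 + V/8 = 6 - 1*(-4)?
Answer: -158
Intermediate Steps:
V = 56 (V = -24 + 8*(6 - 1*(-4)) = -24 + 8*(6 + 4) = -24 + 8*10 = -24 + 80 = 56)
k(c) = -3 (k(c) = -3 + (c - c)/2 = -3 + (1/2)*0 = -3 + 0 = -3)
-31*o + k(V) = -31*5 - 3 = -155 - 3 = -158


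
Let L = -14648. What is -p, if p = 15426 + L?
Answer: -778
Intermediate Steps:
p = 778 (p = 15426 - 14648 = 778)
-p = -1*778 = -778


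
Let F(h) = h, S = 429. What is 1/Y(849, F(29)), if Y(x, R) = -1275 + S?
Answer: -1/846 ≈ -0.0011820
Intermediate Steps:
Y(x, R) = -846 (Y(x, R) = -1275 + 429 = -846)
1/Y(849, F(29)) = 1/(-846) = -1/846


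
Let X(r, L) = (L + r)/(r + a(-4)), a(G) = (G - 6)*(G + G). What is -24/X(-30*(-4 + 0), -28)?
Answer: -1200/23 ≈ -52.174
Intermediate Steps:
a(G) = 2*G*(-6 + G) (a(G) = (-6 + G)*(2*G) = 2*G*(-6 + G))
X(r, L) = (L + r)/(80 + r) (X(r, L) = (L + r)/(r + 2*(-4)*(-6 - 4)) = (L + r)/(r + 2*(-4)*(-10)) = (L + r)/(r + 80) = (L + r)/(80 + r))
-24/X(-30*(-4 + 0), -28) = -24*(80 - 30*(-4 + 0))/(-28 - 30*(-4 + 0)) = -24*(80 - 30*(-4))/(-28 - 30*(-4)) = -24*(80 + 120)/(-28 + 120) = -24/(92/200) = -24/((1/200)*92) = -24/23/50 = -24*50/23 = -1200/23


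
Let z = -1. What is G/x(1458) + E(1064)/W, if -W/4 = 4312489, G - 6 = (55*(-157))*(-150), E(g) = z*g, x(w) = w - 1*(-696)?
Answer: 930962970858/1548183551 ≈ 601.33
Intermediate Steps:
x(w) = 696 + w (x(w) = w + 696 = 696 + w)
E(g) = -g
G = 1295256 (G = 6 + (55*(-157))*(-150) = 6 - 8635*(-150) = 6 + 1295250 = 1295256)
W = -17249956 (W = -4*4312489 = -17249956)
G/x(1458) + E(1064)/W = 1295256/(696 + 1458) - 1*1064/(-17249956) = 1295256/2154 - 1064*(-1/17249956) = 1295256*(1/2154) + 266/4312489 = 215876/359 + 266/4312489 = 930962970858/1548183551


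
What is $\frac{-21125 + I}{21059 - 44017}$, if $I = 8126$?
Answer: $\frac{12999}{22958} \approx 0.56621$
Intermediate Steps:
$\frac{-21125 + I}{21059 - 44017} = \frac{-21125 + 8126}{21059 - 44017} = - \frac{12999}{-22958} = \left(-12999\right) \left(- \frac{1}{22958}\right) = \frac{12999}{22958}$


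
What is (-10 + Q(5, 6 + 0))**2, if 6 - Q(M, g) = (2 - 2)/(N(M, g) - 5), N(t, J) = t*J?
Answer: 16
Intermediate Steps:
N(t, J) = J*t
Q(M, g) = 6 (Q(M, g) = 6 - (2 - 2)/(g*M - 5) = 6 - 0/(M*g - 5) = 6 - 0/(-5 + M*g) = 6 - 1*0 = 6 + 0 = 6)
(-10 + Q(5, 6 + 0))**2 = (-10 + 6)**2 = (-4)**2 = 16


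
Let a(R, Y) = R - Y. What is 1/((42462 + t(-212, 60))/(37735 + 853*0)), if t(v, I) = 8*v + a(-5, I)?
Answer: 37735/40701 ≈ 0.92713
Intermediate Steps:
t(v, I) = -5 - I + 8*v (t(v, I) = 8*v + (-5 - I) = -5 - I + 8*v)
1/((42462 + t(-212, 60))/(37735 + 853*0)) = 1/((42462 + (-5 - 1*60 + 8*(-212)))/(37735 + 853*0)) = 1/((42462 + (-5 - 60 - 1696))/(37735 + 0)) = 1/((42462 - 1761)/37735) = 1/(40701*(1/37735)) = 1/(40701/37735) = 37735/40701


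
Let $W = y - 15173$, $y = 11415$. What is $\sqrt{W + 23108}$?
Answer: $15 \sqrt{86} \approx 139.1$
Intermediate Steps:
$W = -3758$ ($W = 11415 - 15173 = -3758$)
$\sqrt{W + 23108} = \sqrt{-3758 + 23108} = \sqrt{19350} = 15 \sqrt{86}$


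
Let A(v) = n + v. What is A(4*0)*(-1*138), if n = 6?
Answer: -828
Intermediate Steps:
A(v) = 6 + v
A(4*0)*(-1*138) = (6 + 4*0)*(-1*138) = (6 + 0)*(-138) = 6*(-138) = -828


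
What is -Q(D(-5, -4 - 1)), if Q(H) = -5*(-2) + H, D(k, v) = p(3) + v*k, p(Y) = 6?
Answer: -41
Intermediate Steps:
D(k, v) = 6 + k*v (D(k, v) = 6 + v*k = 6 + k*v)
Q(H) = 10 + H
-Q(D(-5, -4 - 1)) = -(10 + (6 - 5*(-4 - 1))) = -(10 + (6 - 5*(-5))) = -(10 + (6 + 25)) = -(10 + 31) = -1*41 = -41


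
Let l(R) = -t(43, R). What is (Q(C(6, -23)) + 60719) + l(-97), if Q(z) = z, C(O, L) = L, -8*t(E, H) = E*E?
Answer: 487417/8 ≈ 60927.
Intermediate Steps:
t(E, H) = -E**2/8 (t(E, H) = -E*E/8 = -E**2/8)
l(R) = 1849/8 (l(R) = -(-1)*43**2/8 = -(-1)*1849/8 = -1*(-1849/8) = 1849/8)
(Q(C(6, -23)) + 60719) + l(-97) = (-23 + 60719) + 1849/8 = 60696 + 1849/8 = 487417/8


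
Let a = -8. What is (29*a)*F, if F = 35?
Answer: -8120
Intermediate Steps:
(29*a)*F = (29*(-8))*35 = -232*35 = -8120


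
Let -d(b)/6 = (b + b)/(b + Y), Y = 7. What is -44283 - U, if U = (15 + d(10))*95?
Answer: -765636/17 ≈ -45037.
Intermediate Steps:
d(b) = -12*b/(7 + b) (d(b) = -6*(b + b)/(b + 7) = -6*2*b/(7 + b) = -12*b/(7 + b))
U = 12825/17 (U = (15 - 12*10/(7 + 10))*95 = (15 - 12*10/17)*95 = (15 - 12*10*1/17)*95 = (15 - 120/17)*95 = (135/17)*95 = 12825/17 ≈ 754.41)
-44283 - U = -44283 - 1*12825/17 = -44283 - 12825/17 = -765636/17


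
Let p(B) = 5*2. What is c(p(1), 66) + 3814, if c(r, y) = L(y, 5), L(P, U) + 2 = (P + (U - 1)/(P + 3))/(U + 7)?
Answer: 1580447/414 ≈ 3817.5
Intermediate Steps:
p(B) = 10
L(P, U) = -2 + (P + (-1 + U)/(3 + P))/(7 + U) (L(P, U) = -2 + (P + (U - 1)/(P + 3))/(U + 7) = -2 + (P + (-1 + U)/(3 + P))/(7 + U))
c(r, y) = (-68 + y**2 - 21*y)/(36 + 12*y) (c(r, y) = (-43 + y**2 - 11*y - 5*5 - 2*y*5)/(21 + 3*5 + 7*y + y*5) = (-43 + y**2 - 11*y - 25 - 10*y)/(21 + 15 + 7*y + 5*y) = (-68 + y**2 - 21*y)/(36 + 12*y))
c(p(1), 66) + 3814 = (-68 + 66**2 - 21*66)/(12*(3 + 66)) + 3814 = (1/12)*(-68 + 4356 - 1386)/69 + 3814 = (1/12)*(1/69)*2902 + 3814 = 1451/414 + 3814 = 1580447/414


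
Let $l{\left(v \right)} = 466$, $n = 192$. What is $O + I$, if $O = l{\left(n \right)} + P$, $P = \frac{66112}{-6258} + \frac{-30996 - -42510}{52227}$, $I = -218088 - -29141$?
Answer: $- \frac{162978475061}{864647} \approx -1.8849 \cdot 10^{5}$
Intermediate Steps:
$I = -188947$ ($I = -218088 + 29141 = -188947$)
$P = - \frac{8943854}{864647}$ ($P = 66112 \left(- \frac{1}{6258}\right) + \left(-30996 + 42510\right) \frac{1}{52227} = - \frac{33056}{3129} + 11514 \cdot \frac{1}{52227} = - \frac{33056}{3129} + \frac{3838}{17409} = - \frac{8943854}{864647} \approx -10.344$)
$O = \frac{393981648}{864647}$ ($O = 466 - \frac{8943854}{864647} = \frac{393981648}{864647} \approx 455.66$)
$O + I = \frac{393981648}{864647} - 188947 = - \frac{162978475061}{864647}$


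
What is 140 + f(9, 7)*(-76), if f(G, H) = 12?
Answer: -772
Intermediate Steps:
140 + f(9, 7)*(-76) = 140 + 12*(-76) = 140 - 912 = -772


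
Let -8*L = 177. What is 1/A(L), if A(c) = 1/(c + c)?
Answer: -177/4 ≈ -44.250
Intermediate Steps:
L = -177/8 (L = -⅛*177 = -177/8 ≈ -22.125)
A(c) = 1/(2*c)
1/A(L) = 1/(1/(2*(-177/8))) = 1/((½)*(-8/177)) = 1/(-4/177) = -177/4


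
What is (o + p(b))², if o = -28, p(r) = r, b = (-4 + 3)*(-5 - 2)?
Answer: 441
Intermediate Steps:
b = 7 (b = -1*(-7) = 7)
(o + p(b))² = (-28 + 7)² = (-21)² = 441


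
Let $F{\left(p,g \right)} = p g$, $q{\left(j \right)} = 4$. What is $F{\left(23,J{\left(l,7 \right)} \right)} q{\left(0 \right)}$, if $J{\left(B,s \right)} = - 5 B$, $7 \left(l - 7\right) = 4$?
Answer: $- \frac{24380}{7} \approx -3482.9$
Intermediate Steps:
$l = \frac{53}{7}$ ($l = 7 + \frac{1}{7} \cdot 4 = 7 + \frac{4}{7} = \frac{53}{7} \approx 7.5714$)
$F{\left(p,g \right)} = g p$
$F{\left(23,J{\left(l,7 \right)} \right)} q{\left(0 \right)} = \left(-5\right) \frac{53}{7} \cdot 23 \cdot 4 = \left(- \frac{265}{7}\right) 23 \cdot 4 = \left(- \frac{6095}{7}\right) 4 = - \frac{24380}{7}$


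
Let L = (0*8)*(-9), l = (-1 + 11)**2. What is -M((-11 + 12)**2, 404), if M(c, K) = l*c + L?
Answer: -100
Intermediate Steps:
l = 100 (l = 10**2 = 100)
L = 0 (L = 0*(-9) = 0)
M(c, K) = 100*c (M(c, K) = 100*c + 0 = 100*c)
-M((-11 + 12)**2, 404) = -100*(-11 + 12)**2 = -100*1**2 = -100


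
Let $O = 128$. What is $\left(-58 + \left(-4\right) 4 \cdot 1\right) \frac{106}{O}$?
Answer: $- \frac{1961}{32} \approx -61.281$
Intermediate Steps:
$\left(-58 + \left(-4\right) 4 \cdot 1\right) \frac{106}{O} = \left(-58 + \left(-4\right) 4 \cdot 1\right) \frac{106}{128} = \left(-58 - 16\right) 106 \cdot \frac{1}{128} = \left(-58 - 16\right) \frac{53}{64} = \left(-74\right) \frac{53}{64} = - \frac{1961}{32}$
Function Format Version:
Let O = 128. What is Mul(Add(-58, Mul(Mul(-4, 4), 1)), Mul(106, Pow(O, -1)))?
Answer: Rational(-1961, 32) ≈ -61.281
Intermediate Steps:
Mul(Add(-58, Mul(Mul(-4, 4), 1)), Mul(106, Pow(O, -1))) = Mul(Add(-58, Mul(Mul(-4, 4), 1)), Mul(106, Pow(128, -1))) = Mul(Add(-58, Mul(-16, 1)), Mul(106, Rational(1, 128))) = Mul(Add(-58, -16), Rational(53, 64)) = Mul(-74, Rational(53, 64)) = Rational(-1961, 32)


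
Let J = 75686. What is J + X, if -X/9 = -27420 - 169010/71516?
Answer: 11531499773/35758 ≈ 3.2249e+5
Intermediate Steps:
X = 8825119785/35758 (X = -9*(-27420 - 169010/71516) = -9*(-27420 - 1*84505/35758) = -9*(-27420 - 84505/35758) = -9*(-980568865/35758) = 8825119785/35758 ≈ 2.4680e+5)
J + X = 75686 + 8825119785/35758 = 11531499773/35758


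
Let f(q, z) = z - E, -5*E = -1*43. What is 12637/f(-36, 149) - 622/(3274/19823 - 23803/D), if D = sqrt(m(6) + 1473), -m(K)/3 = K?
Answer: 14067515018945861549525/156292895436571001862 + 5817827541164314*sqrt(1455)/222639452188847581 ≈ 91.004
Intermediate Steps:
m(K) = -3*K
E = 43/5 (E = -(-1)*43/5 = -1/5*(-43) = 43/5 ≈ 8.6000)
D = sqrt(1455) (D = sqrt(-3*6 + 1473) = sqrt(-18 + 1473) = sqrt(1455) ≈ 38.144)
f(q, z) = -43/5 + z (f(q, z) = z - 1*43/5 = z - 43/5 = -43/5 + z)
12637/f(-36, 149) - 622/(3274/19823 - 23803/D) = 12637/(-43/5 + 149) - 622/(3274/19823 - 23803*sqrt(1455)/1455) = 12637/(702/5) - 622/(3274*(1/19823) - 23803*sqrt(1455)/1455) = 12637*(5/702) - 622/(3274/19823 - 23803*sqrt(1455)/1455) = 63185/702 - 622/(3274/19823 - 23803*sqrt(1455)/1455)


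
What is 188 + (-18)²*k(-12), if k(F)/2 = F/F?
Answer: 836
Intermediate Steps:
k(F) = 2 (k(F) = 2*(F/F) = 2*1 = 2)
188 + (-18)²*k(-12) = 188 + (-18)²*2 = 188 + 324*2 = 188 + 648 = 836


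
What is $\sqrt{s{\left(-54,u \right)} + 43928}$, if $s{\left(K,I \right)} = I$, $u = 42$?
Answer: $\sqrt{43970} \approx 209.69$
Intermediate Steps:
$\sqrt{s{\left(-54,u \right)} + 43928} = \sqrt{42 + 43928} = \sqrt{43970}$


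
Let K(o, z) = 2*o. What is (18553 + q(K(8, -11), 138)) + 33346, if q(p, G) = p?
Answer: 51915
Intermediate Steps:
(18553 + q(K(8, -11), 138)) + 33346 = (18553 + 2*8) + 33346 = (18553 + 16) + 33346 = 18569 + 33346 = 51915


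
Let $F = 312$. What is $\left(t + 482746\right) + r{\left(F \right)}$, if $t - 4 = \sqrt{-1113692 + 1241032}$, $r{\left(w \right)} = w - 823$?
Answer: $482239 + 2 \sqrt{31835} \approx 4.826 \cdot 10^{5}$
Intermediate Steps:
$r{\left(w \right)} = -823 + w$
$t = 4 + 2 \sqrt{31835}$ ($t = 4 + \sqrt{-1113692 + 1241032} = 4 + \sqrt{127340} = 4 + 2 \sqrt{31835} \approx 360.85$)
$\left(t + 482746\right) + r{\left(F \right)} = \left(\left(4 + 2 \sqrt{31835}\right) + 482746\right) + \left(-823 + 312\right) = \left(482750 + 2 \sqrt{31835}\right) - 511 = 482239 + 2 \sqrt{31835}$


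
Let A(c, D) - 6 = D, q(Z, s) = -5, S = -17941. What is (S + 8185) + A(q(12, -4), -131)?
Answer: -9881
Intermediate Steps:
A(c, D) = 6 + D
(S + 8185) + A(q(12, -4), -131) = (-17941 + 8185) + (6 - 131) = -9756 - 125 = -9881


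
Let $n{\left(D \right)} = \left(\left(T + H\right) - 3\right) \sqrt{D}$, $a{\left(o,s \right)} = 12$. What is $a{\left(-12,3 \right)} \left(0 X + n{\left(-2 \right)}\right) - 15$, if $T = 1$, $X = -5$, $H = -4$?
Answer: $-15 - 72 i \sqrt{2} \approx -15.0 - 101.82 i$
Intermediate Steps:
$n{\left(D \right)} = - 6 \sqrt{D}$ ($n{\left(D \right)} = \left(\left(1 - 4\right) - 3\right) \sqrt{D} = \left(-3 - 3\right) \sqrt{D} = - 6 \sqrt{D}$)
$a{\left(-12,3 \right)} \left(0 X + n{\left(-2 \right)}\right) - 15 = 12 \left(0 \left(-5\right) - 6 \sqrt{-2}\right) - 15 = 12 \left(0 - 6 i \sqrt{2}\right) - 15 = 12 \left(- 6 i \sqrt{2}\right) - 15 = - 72 i \sqrt{2} - 15 = -15 - 72 i \sqrt{2}$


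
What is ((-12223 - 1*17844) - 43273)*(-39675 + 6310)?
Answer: 2446989100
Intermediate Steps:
((-12223 - 1*17844) - 43273)*(-39675 + 6310) = ((-12223 - 17844) - 43273)*(-33365) = (-30067 - 43273)*(-33365) = -73340*(-33365) = 2446989100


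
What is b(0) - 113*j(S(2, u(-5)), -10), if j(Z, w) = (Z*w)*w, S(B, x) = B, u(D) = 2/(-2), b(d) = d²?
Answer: -22600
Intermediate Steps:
u(D) = -1 (u(D) = 2*(-½) = -1)
j(Z, w) = Z*w²
b(0) - 113*j(S(2, u(-5)), -10) = 0² - 226*(-10)² = 0 - 226*100 = 0 - 113*200 = 0 - 22600 = -22600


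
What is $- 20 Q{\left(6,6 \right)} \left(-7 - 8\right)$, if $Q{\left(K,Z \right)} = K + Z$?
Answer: $3600$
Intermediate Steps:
$- 20 Q{\left(6,6 \right)} \left(-7 - 8\right) = - 20 \left(6 + 6\right) \left(-7 - 8\right) = \left(-20\right) 12 \left(-15\right) = \left(-240\right) \left(-15\right) = 3600$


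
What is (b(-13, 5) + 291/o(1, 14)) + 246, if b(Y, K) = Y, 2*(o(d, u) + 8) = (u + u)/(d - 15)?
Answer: 602/3 ≈ 200.67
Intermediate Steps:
o(d, u) = -8 + u/(-15 + d) (o(d, u) = -8 + ((u + u)/(d - 15))/2 = -8 + ((2*u)/(-15 + d))/2 = -8 + (2*u/(-15 + d))/2 = -8 + u/(-15 + d))
(b(-13, 5) + 291/o(1, 14)) + 246 = (-13 + 291/(((120 + 14 - 8*1)/(-15 + 1)))) + 246 = (-13 + 291/(((120 + 14 - 8)/(-14)))) + 246 = (-13 + 291/((-1/14*126))) + 246 = (-13 + 291/(-9)) + 246 = (-13 + 291*(-1/9)) + 246 = (-13 - 97/3) + 246 = -136/3 + 246 = 602/3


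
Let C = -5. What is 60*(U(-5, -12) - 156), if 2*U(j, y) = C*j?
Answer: -8610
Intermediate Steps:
U(j, y) = -5*j/2 (U(j, y) = (-5*j)/2 = -5*j/2)
60*(U(-5, -12) - 156) = 60*(-5/2*(-5) - 156) = 60*(25/2 - 156) = 60*(-287/2) = -8610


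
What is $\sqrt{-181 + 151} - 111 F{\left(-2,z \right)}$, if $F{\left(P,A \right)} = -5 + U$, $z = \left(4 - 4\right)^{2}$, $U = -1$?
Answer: $666 + i \sqrt{30} \approx 666.0 + 5.4772 i$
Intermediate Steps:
$z = 0$ ($z = 0^{2} = 0$)
$F{\left(P,A \right)} = -6$ ($F{\left(P,A \right)} = -5 - 1 = -6$)
$\sqrt{-181 + 151} - 111 F{\left(-2,z \right)} = \sqrt{-181 + 151} - -666 = \sqrt{-30} + 666 = i \sqrt{30} + 666 = 666 + i \sqrt{30}$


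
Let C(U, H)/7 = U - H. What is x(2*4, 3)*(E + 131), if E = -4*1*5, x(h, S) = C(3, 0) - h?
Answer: 1443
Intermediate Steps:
C(U, H) = -7*H + 7*U (C(U, H) = 7*(U - H) = -7*H + 7*U)
x(h, S) = 21 - h (x(h, S) = (-7*0 + 7*3) - h = (0 + 21) - h = 21 - h)
E = -20 (E = -4*5 = -20)
x(2*4, 3)*(E + 131) = (21 - 2*4)*(-20 + 131) = (21 - 1*8)*111 = (21 - 8)*111 = 13*111 = 1443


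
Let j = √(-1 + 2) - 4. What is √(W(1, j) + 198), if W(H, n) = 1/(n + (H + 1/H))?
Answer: √197 ≈ 14.036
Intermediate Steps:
j = -3 (j = √1 - 4 = 1 - 4 = -3)
W(H, n) = 1/(H + n + 1/H)
√(W(1, j) + 198) = √(1/(1 + 1² + 1*(-3)) + 198) = √(1/(1 + 1 - 3) + 198) = √(1/(-1) + 198) = √(1*(-1) + 198) = √(-1 + 198) = √197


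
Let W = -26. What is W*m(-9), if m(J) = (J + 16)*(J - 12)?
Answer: 3822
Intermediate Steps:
m(J) = (-12 + J)*(16 + J) (m(J) = (16 + J)*(-12 + J) = (-12 + J)*(16 + J))
W*m(-9) = -26*(-192 + (-9)² + 4*(-9)) = -26*(-192 + 81 - 36) = -26*(-147) = 3822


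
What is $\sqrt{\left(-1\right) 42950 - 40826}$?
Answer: $8 i \sqrt{1309} \approx 289.44 i$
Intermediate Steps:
$\sqrt{\left(-1\right) 42950 - 40826} = \sqrt{-42950 - 40826} = \sqrt{-83776} = 8 i \sqrt{1309}$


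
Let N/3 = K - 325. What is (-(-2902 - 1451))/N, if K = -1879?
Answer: -1451/2204 ≈ -0.65835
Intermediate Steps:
N = -6612 (N = 3*(-1879 - 325) = 3*(-2204) = -6612)
(-(-2902 - 1451))/N = -(-2902 - 1451)/(-6612) = -1*(-4353)*(-1/6612) = 4353*(-1/6612) = -1451/2204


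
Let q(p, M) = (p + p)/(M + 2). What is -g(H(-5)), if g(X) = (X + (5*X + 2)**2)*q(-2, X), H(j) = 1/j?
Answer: 16/9 ≈ 1.7778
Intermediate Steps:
q(p, M) = 2*p/(2 + M) (q(p, M) = (2*p)/(2 + M) = 2*p/(2 + M))
g(X) = -4*(X + (2 + 5*X)**2)/(2 + X) (g(X) = (X + (5*X + 2)**2)*(2*(-2)/(2 + X)) = (X + (2 + 5*X)**2)*(-4/(2 + X)) = -4*(X + (2 + 5*X)**2)/(2 + X))
-g(H(-5)) = -4*(-4 - 25*(1/(-5))**2 - 21/(-5))/(2 + 1/(-5)) = -4*(-4 - 25*(-1/5)**2 - 21*(-1/5))/(2 - 1/5) = -4*(-4 - 25*1/25 + 21/5)/9/5 = -4*5*(-4 - 1 + 21/5)/9 = -4*5*(-4)/(9*5) = -1*(-16/9) = 16/9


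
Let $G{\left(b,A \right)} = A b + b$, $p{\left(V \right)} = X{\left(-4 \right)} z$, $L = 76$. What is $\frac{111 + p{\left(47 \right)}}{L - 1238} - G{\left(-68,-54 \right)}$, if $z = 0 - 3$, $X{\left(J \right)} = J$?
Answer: $- \frac{4187971}{1162} \approx -3604.1$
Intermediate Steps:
$z = -3$ ($z = 0 - 3 = -3$)
$p{\left(V \right)} = 12$ ($p{\left(V \right)} = \left(-4\right) \left(-3\right) = 12$)
$G{\left(b,A \right)} = b + A b$
$\frac{111 + p{\left(47 \right)}}{L - 1238} - G{\left(-68,-54 \right)} = \frac{111 + 12}{76 - 1238} - - 68 \left(1 - 54\right) = \frac{123}{-1162} - \left(-68\right) \left(-53\right) = 123 \left(- \frac{1}{1162}\right) - 3604 = - \frac{123}{1162} - 3604 = - \frac{4187971}{1162}$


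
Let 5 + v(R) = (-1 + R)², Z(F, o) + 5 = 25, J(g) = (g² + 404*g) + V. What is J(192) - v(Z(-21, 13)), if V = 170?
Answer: 114246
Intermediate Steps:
J(g) = 170 + g² + 404*g (J(g) = (g² + 404*g) + 170 = 170 + g² + 404*g)
Z(F, o) = 20 (Z(F, o) = -5 + 25 = 20)
v(R) = -5 + (-1 + R)²
J(192) - v(Z(-21, 13)) = (170 + 192² + 404*192) - (-5 + (-1 + 20)²) = (170 + 36864 + 77568) - (-5 + 19²) = 114602 - (-5 + 361) = 114602 - 1*356 = 114602 - 356 = 114246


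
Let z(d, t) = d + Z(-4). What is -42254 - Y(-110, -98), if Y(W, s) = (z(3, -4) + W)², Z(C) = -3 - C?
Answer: -53490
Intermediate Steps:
z(d, t) = 1 + d (z(d, t) = d + (-3 - 1*(-4)) = d + (-3 + 4) = d + 1 = 1 + d)
Y(W, s) = (4 + W)² (Y(W, s) = ((1 + 3) + W)² = (4 + W)²)
-42254 - Y(-110, -98) = -42254 - (4 - 110)² = -42254 - 1*(-106)² = -42254 - 1*11236 = -42254 - 11236 = -53490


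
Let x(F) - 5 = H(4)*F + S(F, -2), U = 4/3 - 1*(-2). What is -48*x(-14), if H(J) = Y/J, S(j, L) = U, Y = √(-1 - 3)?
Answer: -400 + 336*I ≈ -400.0 + 336.0*I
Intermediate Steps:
Y = 2*I (Y = √(-4) = 2*I ≈ 2.0*I)
U = 10/3 (U = 4*(⅓) + 2 = 4/3 + 2 = 10/3 ≈ 3.3333)
S(j, L) = 10/3
H(J) = 2*I/J (H(J) = (2*I)/J = 2*I/J)
x(F) = 25/3 + I*F/2 (x(F) = 5 + ((2*I/4)*F + 10/3) = 5 + ((2*I*(¼))*F + 10/3) = 5 + ((I/2)*F + 10/3) = 5 + (I*F/2 + 10/3) = 5 + (10/3 + I*F/2) = 25/3 + I*F/2)
-48*x(-14) = -48*(25/3 + (½)*I*(-14)) = -48*(25/3 - 7*I) = -400 + 336*I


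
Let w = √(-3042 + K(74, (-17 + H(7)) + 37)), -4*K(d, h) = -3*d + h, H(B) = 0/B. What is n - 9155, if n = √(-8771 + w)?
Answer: -9155 + √(-35084 + 2*I*√11966)/2 ≈ -9154.7 + 93.654*I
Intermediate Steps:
H(B) = 0
K(d, h) = -h/4 + 3*d/4 (K(d, h) = -(-3*d + h)/4 = -(h - 3*d)/4 = -h/4 + 3*d/4)
w = I*√11966/2 (w = √(-3042 + (-((-17 + 0) + 37)/4 + (¾)*74)) = √(-3042 + (-(-17 + 37)/4 + 111/2)) = √(-3042 + (-¼*20 + 111/2)) = √(-3042 + (-5 + 111/2)) = √(-3042 + 101/2) = √(-5983/2) = I*√11966/2 ≈ 54.695*I)
n = √(-8771 + I*√11966/2) ≈ 0.292 + 93.654*I
n - 9155 = √(-35084 + 2*I*√11966)/2 - 9155 = -9155 + √(-35084 + 2*I*√11966)/2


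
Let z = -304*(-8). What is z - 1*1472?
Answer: 960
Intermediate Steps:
z = 2432
z - 1*1472 = 2432 - 1*1472 = 2432 - 1472 = 960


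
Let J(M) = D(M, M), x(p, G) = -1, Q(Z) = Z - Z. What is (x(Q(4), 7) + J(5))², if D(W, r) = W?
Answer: 16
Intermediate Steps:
Q(Z) = 0
J(M) = M
(x(Q(4), 7) + J(5))² = (-1 + 5)² = 4² = 16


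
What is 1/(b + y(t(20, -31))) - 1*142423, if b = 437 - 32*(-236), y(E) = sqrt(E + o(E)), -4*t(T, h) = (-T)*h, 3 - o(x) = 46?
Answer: (-427269*sqrt(22) + 1137817346*I)/(3*(sqrt(22) - 2663*I)) ≈ -1.4242e+5 - 1.7881e-7*I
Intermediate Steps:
o(x) = -43 (o(x) = 3 - 1*46 = 3 - 46 = -43)
t(T, h) = T*h/4 (t(T, h) = -(-T)*h/4 = -(-1)*T*h/4 = T*h/4)
y(E) = sqrt(-43 + E) (y(E) = sqrt(E - 43) = sqrt(-43 + E))
b = 7989 (b = 437 + 7552 = 7989)
1/(b + y(t(20, -31))) - 1*142423 = 1/(7989 + sqrt(-43 + (1/4)*20*(-31))) - 1*142423 = 1/(7989 + sqrt(-43 - 155)) - 142423 = 1/(7989 + sqrt(-198)) - 142423 = 1/(7989 + 3*I*sqrt(22)) - 142423 = -142423 + 1/(7989 + 3*I*sqrt(22))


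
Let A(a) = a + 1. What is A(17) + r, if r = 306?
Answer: 324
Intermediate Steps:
A(a) = 1 + a
A(17) + r = (1 + 17) + 306 = 18 + 306 = 324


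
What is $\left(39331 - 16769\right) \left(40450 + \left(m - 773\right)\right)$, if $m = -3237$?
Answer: $822159280$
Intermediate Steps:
$\left(39331 - 16769\right) \left(40450 + \left(m - 773\right)\right) = \left(39331 - 16769\right) \left(40450 - 4010\right) = 22562 \left(40450 - 4010\right) = 22562 \cdot 36440 = 822159280$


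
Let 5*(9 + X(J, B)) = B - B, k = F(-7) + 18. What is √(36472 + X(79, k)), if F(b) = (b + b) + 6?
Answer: √36463 ≈ 190.95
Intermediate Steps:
F(b) = 6 + 2*b (F(b) = 2*b + 6 = 6 + 2*b)
k = 10 (k = (6 + 2*(-7)) + 18 = (6 - 14) + 18 = -8 + 18 = 10)
X(J, B) = -9 (X(J, B) = -9 + (B - B)/5 = -9 + (⅕)*0 = -9 + 0 = -9)
√(36472 + X(79, k)) = √(36472 - 9) = √36463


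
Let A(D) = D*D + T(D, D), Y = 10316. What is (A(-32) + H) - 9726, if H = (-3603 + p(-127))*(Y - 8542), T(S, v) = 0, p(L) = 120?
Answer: -6187544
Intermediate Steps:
H = -6178842 (H = (-3603 + 120)*(10316 - 8542) = -3483*1774 = -6178842)
A(D) = D² (A(D) = D*D + 0 = D² + 0 = D²)
(A(-32) + H) - 9726 = ((-32)² - 6178842) - 9726 = (1024 - 6178842) - 9726 = -6177818 - 9726 = -6187544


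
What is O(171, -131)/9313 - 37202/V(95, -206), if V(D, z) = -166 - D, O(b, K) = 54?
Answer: 346476320/2430693 ≈ 142.54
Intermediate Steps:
O(171, -131)/9313 - 37202/V(95, -206) = 54/9313 - 37202/(-166 - 1*95) = 54*(1/9313) - 37202/(-166 - 95) = 54/9313 - 37202/(-261) = 54/9313 - 37202*(-1/261) = 54/9313 + 37202/261 = 346476320/2430693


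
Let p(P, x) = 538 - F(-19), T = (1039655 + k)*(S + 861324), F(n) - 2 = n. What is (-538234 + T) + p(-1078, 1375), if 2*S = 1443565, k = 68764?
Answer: 3509489571889/2 ≈ 1.7547e+12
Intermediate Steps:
S = 1443565/2 (S = (½)*1443565 = 1443565/2 ≈ 7.2178e+5)
F(n) = 2 + n
T = 3509490647247/2 (T = (1039655 + 68764)*(1443565/2 + 861324) = 1108419*(3166213/2) = 3509490647247/2 ≈ 1.7547e+12)
p(P, x) = 555 (p(P, x) = 538 - (2 - 19) = 538 - 1*(-17) = 538 + 17 = 555)
(-538234 + T) + p(-1078, 1375) = (-538234 + 3509490647247/2) + 555 = 3509489570779/2 + 555 = 3509489571889/2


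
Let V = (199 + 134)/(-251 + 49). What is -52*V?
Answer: 8658/101 ≈ 85.723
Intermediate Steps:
V = -333/202 (V = 333/(-202) = 333*(-1/202) = -333/202 ≈ -1.6485)
-52*V = -52*(-333/202) = 8658/101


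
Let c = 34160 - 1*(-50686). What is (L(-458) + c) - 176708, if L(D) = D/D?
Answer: -91861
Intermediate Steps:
c = 84846 (c = 34160 + 50686 = 84846)
L(D) = 1
(L(-458) + c) - 176708 = (1 + 84846) - 176708 = 84847 - 176708 = -91861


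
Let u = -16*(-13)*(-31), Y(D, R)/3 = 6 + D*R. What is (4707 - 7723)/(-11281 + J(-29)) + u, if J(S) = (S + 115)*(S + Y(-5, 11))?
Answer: -170333800/26417 ≈ -6447.9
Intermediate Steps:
Y(D, R) = 18 + 3*D*R (Y(D, R) = 3*(6 + D*R) = 18 + 3*D*R)
J(S) = (-147 + S)*(115 + S) (J(S) = (S + 115)*(S + (18 + 3*(-5)*11)) = (115 + S)*(S + (18 - 165)) = (115 + S)*(S - 147) = (115 + S)*(-147 + S) = (-147 + S)*(115 + S))
u = -6448 (u = 208*(-31) = -6448)
(4707 - 7723)/(-11281 + J(-29)) + u = (4707 - 7723)/(-11281 + (-16905 + (-29)² - 32*(-29))) - 6448 = -3016/(-11281 + (-16905 + 841 + 928)) - 6448 = -3016/(-11281 - 15136) - 6448 = -3016/(-26417) - 6448 = -3016*(-1/26417) - 6448 = 3016/26417 - 6448 = -170333800/26417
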